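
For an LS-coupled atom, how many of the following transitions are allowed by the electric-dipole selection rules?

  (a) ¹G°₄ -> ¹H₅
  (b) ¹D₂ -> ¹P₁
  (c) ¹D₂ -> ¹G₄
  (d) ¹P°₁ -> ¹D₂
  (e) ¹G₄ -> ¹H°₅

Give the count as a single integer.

(a) allowed
(b) forbidden (parity fails)
(c) forbidden (parity, ΔL, ΔJ fail)
(d) allowed
(e) allowed
Total allowed: 3 of 5.

3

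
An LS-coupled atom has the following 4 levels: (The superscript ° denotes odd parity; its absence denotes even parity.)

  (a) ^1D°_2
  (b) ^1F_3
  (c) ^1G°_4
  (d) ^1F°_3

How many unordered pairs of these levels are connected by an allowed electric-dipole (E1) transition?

(a)–(b): allowed.
(a)–(c): forbidden (parity, ΔL, ΔJ).
(a)–(d): forbidden (parity).
(b)–(c): allowed.
(b)–(d): allowed.
(c)–(d): forbidden (parity).
Allowed pairs: 3 of 6.

3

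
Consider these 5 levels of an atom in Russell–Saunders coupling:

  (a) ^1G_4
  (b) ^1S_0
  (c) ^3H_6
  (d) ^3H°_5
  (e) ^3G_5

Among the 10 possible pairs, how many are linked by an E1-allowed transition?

2

(a)–(b): forbidden (parity, ΔL, ΔJ).
(a)–(c): forbidden (parity, ΔS, ΔJ).
(a)–(d): forbidden (ΔS).
(a)–(e): forbidden (parity, ΔS).
(b)–(c): forbidden (parity, ΔS, ΔL, ΔJ).
(b)–(d): forbidden (ΔS, ΔL, ΔJ).
(b)–(e): forbidden (parity, ΔS, ΔL, ΔJ).
(c)–(d): allowed.
(c)–(e): forbidden (parity).
(d)–(e): allowed.
Allowed pairs: 2 of 10.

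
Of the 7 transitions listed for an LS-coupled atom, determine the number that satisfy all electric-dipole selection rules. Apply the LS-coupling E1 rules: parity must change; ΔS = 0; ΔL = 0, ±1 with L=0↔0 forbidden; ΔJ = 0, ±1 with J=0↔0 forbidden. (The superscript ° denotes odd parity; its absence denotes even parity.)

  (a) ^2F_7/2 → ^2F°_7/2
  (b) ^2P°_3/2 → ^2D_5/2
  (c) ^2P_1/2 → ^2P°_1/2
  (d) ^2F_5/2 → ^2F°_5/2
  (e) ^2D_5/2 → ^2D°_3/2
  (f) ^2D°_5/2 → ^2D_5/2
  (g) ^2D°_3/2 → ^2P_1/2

7

(a) allowed
(b) allowed
(c) allowed
(d) allowed
(e) allowed
(f) allowed
(g) allowed
Total allowed: 7 of 7.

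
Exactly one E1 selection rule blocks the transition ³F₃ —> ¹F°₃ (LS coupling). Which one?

Reading off the term symbols: S 1→0, L 3→3, J 3→3, parity even→odd.
ΔS = 0: S: 1 → 0 — fails.
Parity must change: even → odd — passes.
ΔL = 0, ±1 (not L=0↔0): L: 3 → 3, ΔL = +0 — passes.
ΔJ = 0, ±1 (not J=0↔0): J: 3 → 3, ΔJ = +0 — passes.

the ΔS = 0 rule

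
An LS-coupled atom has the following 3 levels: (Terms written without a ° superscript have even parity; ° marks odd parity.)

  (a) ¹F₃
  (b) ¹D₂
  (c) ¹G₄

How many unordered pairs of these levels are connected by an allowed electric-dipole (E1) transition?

(a)–(b): forbidden (parity).
(a)–(c): forbidden (parity).
(b)–(c): forbidden (parity, ΔL, ΔJ).
Allowed pairs: 0 of 3.

0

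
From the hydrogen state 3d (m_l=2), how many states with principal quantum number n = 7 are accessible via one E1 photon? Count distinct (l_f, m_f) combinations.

E1 requires Δl = ±1, so l_f ∈ {1, 3}; with 0 ≤ l_f ≤ n_f−1 = 6, the allowed l_f values are {1, 3}.
For l_f = 1: m_f ∈ {m_i−1, m_i, m_i+1} ∩ [−1, 1] = {1} → 1 state.
For l_f = 3: m_f ∈ {m_i−1, m_i, m_i+1} ∩ [−3, 3] = {1, 2, 3} → 3 states.
Total: 4.

4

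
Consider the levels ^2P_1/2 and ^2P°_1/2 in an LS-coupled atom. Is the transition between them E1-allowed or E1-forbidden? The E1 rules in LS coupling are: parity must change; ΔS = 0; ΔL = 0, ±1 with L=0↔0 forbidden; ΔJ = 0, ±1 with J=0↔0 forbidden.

allowed

Initial level: S=1/2, L=1, J=1/2, parity even. Final level: S=1/2, L=1, J=1/2, parity odd.
Parity must change: even → odd — ok.
ΔS = 0: S: 1/2 → 1/2 — ok.
ΔL = 0, ±1 (not L=0↔0): L: 1 → 1, ΔL = +0 — ok.
ΔJ = 0, ±1 (not J=0↔0): J: 1/2 → 1/2, ΔJ = +0 — ok.
All four E1 rules are satisfied.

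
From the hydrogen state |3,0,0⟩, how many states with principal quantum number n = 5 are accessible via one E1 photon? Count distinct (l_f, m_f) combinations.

3

E1 requires Δl = ±1, so l_f ∈ {-1, 1}; with 0 ≤ l_f ≤ n_f−1 = 4, the allowed l_f values are {1}.
For l_f = 1: m_f ∈ {m_i−1, m_i, m_i+1} ∩ [−1, 1] = {-1, 0, 1} → 3 states.
Total: 3.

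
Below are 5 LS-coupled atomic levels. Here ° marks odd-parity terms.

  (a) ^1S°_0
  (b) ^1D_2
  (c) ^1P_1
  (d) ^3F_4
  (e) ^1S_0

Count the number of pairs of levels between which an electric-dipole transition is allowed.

1

(a)–(b): forbidden (ΔL, ΔJ).
(a)–(c): allowed.
(a)–(d): forbidden (ΔS, ΔL, ΔJ).
(a)–(e): forbidden (ΔL, ΔJ).
(b)–(c): forbidden (parity).
(b)–(d): forbidden (parity, ΔS, ΔJ).
(b)–(e): forbidden (parity, ΔL, ΔJ).
(c)–(d): forbidden (parity, ΔS, ΔL, ΔJ).
(c)–(e): forbidden (parity).
(d)–(e): forbidden (parity, ΔS, ΔL, ΔJ).
Allowed pairs: 1 of 10.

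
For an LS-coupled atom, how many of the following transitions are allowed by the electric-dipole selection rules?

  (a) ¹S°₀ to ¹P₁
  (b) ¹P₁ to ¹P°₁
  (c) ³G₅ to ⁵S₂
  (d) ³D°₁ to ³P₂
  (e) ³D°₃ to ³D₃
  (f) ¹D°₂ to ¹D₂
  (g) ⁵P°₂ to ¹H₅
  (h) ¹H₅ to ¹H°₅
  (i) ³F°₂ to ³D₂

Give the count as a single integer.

(a) allowed
(b) allowed
(c) forbidden (parity, ΔS, ΔL, ΔJ fail)
(d) allowed
(e) allowed
(f) allowed
(g) forbidden (ΔS, ΔL, ΔJ fail)
(h) allowed
(i) allowed
Total allowed: 7 of 9.

7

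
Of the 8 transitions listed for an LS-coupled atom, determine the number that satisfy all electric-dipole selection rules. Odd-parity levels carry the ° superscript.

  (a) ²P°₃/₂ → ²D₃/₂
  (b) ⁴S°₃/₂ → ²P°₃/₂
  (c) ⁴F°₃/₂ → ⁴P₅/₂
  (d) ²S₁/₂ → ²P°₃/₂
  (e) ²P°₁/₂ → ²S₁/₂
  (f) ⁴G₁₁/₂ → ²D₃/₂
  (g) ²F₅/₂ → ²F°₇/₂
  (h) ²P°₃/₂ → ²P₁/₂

5

(a) allowed
(b) forbidden (parity, ΔS fail)
(c) forbidden (ΔL fails)
(d) allowed
(e) allowed
(f) forbidden (parity, ΔS, ΔL, ΔJ fail)
(g) allowed
(h) allowed
Total allowed: 5 of 8.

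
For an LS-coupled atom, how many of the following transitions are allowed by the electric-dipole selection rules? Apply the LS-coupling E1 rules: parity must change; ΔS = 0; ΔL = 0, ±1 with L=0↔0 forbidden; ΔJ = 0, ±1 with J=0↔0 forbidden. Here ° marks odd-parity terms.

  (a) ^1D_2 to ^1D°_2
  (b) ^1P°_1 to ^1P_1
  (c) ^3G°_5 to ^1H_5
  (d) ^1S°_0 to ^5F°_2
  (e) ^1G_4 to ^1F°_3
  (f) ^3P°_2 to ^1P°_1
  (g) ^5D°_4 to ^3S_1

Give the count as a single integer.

(a) allowed
(b) allowed
(c) forbidden (ΔS fails)
(d) forbidden (parity, ΔS, ΔL, ΔJ fail)
(e) allowed
(f) forbidden (parity, ΔS fail)
(g) forbidden (ΔS, ΔL, ΔJ fail)
Total allowed: 3 of 7.

3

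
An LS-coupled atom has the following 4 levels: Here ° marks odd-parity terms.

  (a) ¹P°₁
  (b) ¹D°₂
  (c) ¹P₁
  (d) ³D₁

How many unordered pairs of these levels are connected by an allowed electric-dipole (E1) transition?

2

(a)–(b): forbidden (parity).
(a)–(c): allowed.
(a)–(d): forbidden (ΔS).
(b)–(c): allowed.
(b)–(d): forbidden (ΔS).
(c)–(d): forbidden (parity, ΔS).
Allowed pairs: 2 of 6.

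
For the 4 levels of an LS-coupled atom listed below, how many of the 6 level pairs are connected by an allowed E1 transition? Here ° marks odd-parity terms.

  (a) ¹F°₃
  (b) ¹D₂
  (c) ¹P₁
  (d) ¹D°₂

(a)–(b): allowed.
(a)–(c): forbidden (ΔL, ΔJ).
(a)–(d): forbidden (parity).
(b)–(c): forbidden (parity).
(b)–(d): allowed.
(c)–(d): allowed.
Allowed pairs: 3 of 6.

3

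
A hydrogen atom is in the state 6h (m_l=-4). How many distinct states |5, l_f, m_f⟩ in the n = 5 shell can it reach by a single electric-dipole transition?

E1 requires Δl = ±1, so l_f ∈ {4, 6}; with 0 ≤ l_f ≤ n_f−1 = 4, the allowed l_f values are {4}.
For l_f = 4: m_f ∈ {m_i−1, m_i, m_i+1} ∩ [−4, 4] = {-4, -3} → 2 states.
Total: 2.

2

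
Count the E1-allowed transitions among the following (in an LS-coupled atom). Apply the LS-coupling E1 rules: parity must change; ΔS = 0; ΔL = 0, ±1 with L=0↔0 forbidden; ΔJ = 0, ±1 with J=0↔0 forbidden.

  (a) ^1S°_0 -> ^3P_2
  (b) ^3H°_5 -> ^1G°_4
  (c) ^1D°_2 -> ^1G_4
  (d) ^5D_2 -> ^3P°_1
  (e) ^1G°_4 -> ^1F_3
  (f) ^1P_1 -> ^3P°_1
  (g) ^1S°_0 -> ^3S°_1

(a) forbidden (ΔS, ΔJ fail)
(b) forbidden (parity, ΔS fail)
(c) forbidden (ΔL, ΔJ fail)
(d) forbidden (ΔS fails)
(e) allowed
(f) forbidden (ΔS fails)
(g) forbidden (parity, ΔS, ΔL fail)
Total allowed: 1 of 7.

1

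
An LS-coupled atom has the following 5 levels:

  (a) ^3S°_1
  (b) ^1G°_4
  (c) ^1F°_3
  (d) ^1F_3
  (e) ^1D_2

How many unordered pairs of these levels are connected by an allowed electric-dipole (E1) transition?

3

(a)–(b): forbidden (parity, ΔS, ΔL, ΔJ).
(a)–(c): forbidden (parity, ΔS, ΔL, ΔJ).
(a)–(d): forbidden (ΔS, ΔL, ΔJ).
(a)–(e): forbidden (ΔS, ΔL).
(b)–(c): forbidden (parity).
(b)–(d): allowed.
(b)–(e): forbidden (ΔL, ΔJ).
(c)–(d): allowed.
(c)–(e): allowed.
(d)–(e): forbidden (parity).
Allowed pairs: 3 of 10.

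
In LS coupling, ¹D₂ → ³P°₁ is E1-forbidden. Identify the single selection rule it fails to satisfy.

Initial level: S=0, L=2, J=2, parity even. Final level: S=1, L=1, J=1, parity odd.
ΔS = 0: S: 0 → 1 — violated.
ΔL = 0, ±1 (not L=0↔0): L: 2 → 1, ΔL = -1 — satisfied.
Parity must change: even → odd — satisfied.
ΔJ = 0, ±1 (not J=0↔0): J: 2 → 1, ΔJ = -1 — satisfied.

the ΔS = 0 rule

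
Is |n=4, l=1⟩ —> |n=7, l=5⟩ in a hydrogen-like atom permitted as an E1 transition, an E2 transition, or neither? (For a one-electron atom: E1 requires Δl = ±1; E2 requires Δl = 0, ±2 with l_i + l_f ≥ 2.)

neither

Δl = 5 − 1 = +4; l_i + l_f = 6.
E1 (Δl = ±1): not satisfied.
E2 (Δl = 0,±2, l_i+l_f ≥ 2): not satisfied.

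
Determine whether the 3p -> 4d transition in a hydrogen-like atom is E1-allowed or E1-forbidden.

allowed

l: 1 → 2 (Δl = +1). Δl = ±1 satisfied.
All E1 selection rules are satisfied.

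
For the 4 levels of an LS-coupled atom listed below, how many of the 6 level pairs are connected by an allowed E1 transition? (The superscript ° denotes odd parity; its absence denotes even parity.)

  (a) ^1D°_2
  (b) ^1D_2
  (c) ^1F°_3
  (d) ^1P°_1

3

(a)–(b): allowed.
(a)–(c): forbidden (parity).
(a)–(d): forbidden (parity).
(b)–(c): allowed.
(b)–(d): allowed.
(c)–(d): forbidden (parity, ΔL, ΔJ).
Allowed pairs: 3 of 6.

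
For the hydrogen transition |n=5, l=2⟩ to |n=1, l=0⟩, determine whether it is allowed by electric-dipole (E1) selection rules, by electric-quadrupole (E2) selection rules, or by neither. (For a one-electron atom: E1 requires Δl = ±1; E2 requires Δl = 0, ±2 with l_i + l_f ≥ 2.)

Δl = 0 − 2 = -2; l_i + l_f = 2.
E1 (Δl = ±1): not satisfied.
E2 (Δl = 0,±2, l_i+l_f ≥ 2): satisfied.

E2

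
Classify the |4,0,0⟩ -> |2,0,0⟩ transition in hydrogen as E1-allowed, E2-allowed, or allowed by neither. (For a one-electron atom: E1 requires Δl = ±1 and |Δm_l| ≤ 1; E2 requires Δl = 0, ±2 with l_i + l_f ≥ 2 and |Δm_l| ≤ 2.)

neither

Δl = 0 − 0 = +0; l_i + l_f = 0.
Δm_l = +0.
E1 (Δl = ±1, |Δm_l| ≤ 1): not satisfied.
E2 (Δl = 0,±2, l_i+l_f ≥ 2, |Δm_l| ≤ 2): not satisfied.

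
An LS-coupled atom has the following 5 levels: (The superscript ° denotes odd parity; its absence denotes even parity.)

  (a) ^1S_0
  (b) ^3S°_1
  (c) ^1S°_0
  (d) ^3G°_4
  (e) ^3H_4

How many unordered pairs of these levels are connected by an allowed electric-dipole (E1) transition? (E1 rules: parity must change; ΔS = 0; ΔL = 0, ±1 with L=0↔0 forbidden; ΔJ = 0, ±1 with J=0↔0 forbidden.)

1

(a)–(b): forbidden (ΔS, ΔL).
(a)–(c): forbidden (ΔL, ΔJ).
(a)–(d): forbidden (ΔS, ΔL, ΔJ).
(a)–(e): forbidden (parity, ΔS, ΔL, ΔJ).
(b)–(c): forbidden (parity, ΔS, ΔL).
(b)–(d): forbidden (parity, ΔL, ΔJ).
(b)–(e): forbidden (ΔL, ΔJ).
(c)–(d): forbidden (parity, ΔS, ΔL, ΔJ).
(c)–(e): forbidden (ΔS, ΔL, ΔJ).
(d)–(e): allowed.
Allowed pairs: 1 of 10.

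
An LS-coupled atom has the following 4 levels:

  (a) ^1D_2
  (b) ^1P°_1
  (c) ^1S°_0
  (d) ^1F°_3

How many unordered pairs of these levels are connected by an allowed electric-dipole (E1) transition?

2

(a)–(b): allowed.
(a)–(c): forbidden (ΔL, ΔJ).
(a)–(d): allowed.
(b)–(c): forbidden (parity).
(b)–(d): forbidden (parity, ΔL, ΔJ).
(c)–(d): forbidden (parity, ΔL, ΔJ).
Allowed pairs: 2 of 6.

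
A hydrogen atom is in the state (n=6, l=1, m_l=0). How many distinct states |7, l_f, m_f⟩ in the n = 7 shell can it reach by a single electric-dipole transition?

4

E1 requires Δl = ±1, so l_f ∈ {0, 2}; with 0 ≤ l_f ≤ n_f−1 = 6, the allowed l_f values are {0, 2}.
For l_f = 0: m_f ∈ {m_i−1, m_i, m_i+1} ∩ [−0, 0] = {0} → 1 state.
For l_f = 2: m_f ∈ {m_i−1, m_i, m_i+1} ∩ [−2, 2] = {-1, 0, 1} → 3 states.
Total: 4.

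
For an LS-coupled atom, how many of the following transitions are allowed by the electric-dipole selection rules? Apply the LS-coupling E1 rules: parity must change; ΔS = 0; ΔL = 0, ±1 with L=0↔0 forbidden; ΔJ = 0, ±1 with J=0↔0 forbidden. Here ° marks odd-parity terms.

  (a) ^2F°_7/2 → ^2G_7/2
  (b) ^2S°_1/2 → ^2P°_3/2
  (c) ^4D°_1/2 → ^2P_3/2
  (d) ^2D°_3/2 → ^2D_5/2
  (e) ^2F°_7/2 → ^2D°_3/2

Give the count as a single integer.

2

(a) allowed
(b) forbidden (parity fails)
(c) forbidden (ΔS fails)
(d) allowed
(e) forbidden (parity, ΔJ fail)
Total allowed: 2 of 5.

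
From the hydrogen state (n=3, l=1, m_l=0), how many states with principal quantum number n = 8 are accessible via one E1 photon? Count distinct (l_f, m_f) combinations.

E1 requires Δl = ±1, so l_f ∈ {0, 2}; with 0 ≤ l_f ≤ n_f−1 = 7, the allowed l_f values are {0, 2}.
For l_f = 0: m_f ∈ {m_i−1, m_i, m_i+1} ∩ [−0, 0] = {0} → 1 state.
For l_f = 2: m_f ∈ {m_i−1, m_i, m_i+1} ∩ [−2, 2] = {-1, 0, 1} → 3 states.
Total: 4.

4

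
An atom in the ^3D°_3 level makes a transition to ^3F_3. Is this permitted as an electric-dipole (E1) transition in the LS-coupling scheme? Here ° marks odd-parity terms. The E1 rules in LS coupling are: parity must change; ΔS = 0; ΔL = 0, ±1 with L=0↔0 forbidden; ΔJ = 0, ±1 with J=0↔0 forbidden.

Initial level: S=1, L=2, J=3, parity odd. Final level: S=1, L=3, J=3, parity even.
Parity must change: odd → even — satisfied.
ΔS = 0: S: 1 → 1 — satisfied.
ΔL = 0, ±1 (not L=0↔0): L: 2 → 3, ΔL = +1 — satisfied.
ΔJ = 0, ±1 (not J=0↔0): J: 3 → 3, ΔJ = +0 — satisfied.
All four E1 rules are satisfied.

allowed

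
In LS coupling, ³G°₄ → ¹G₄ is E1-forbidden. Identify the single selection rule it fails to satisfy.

the ΔS = 0 rule

Initial level: S=1, L=4, J=4, parity odd. Final level: S=0, L=4, J=4, parity even.
Parity must change: odd → even — ok.
ΔS = 0: S: 1 → 0 — fails.
ΔL = 0, ±1 (not L=0↔0): L: 4 → 4, ΔL = +0 — ok.
ΔJ = 0, ±1 (not J=0↔0): J: 4 → 4, ΔJ = +0 — ok.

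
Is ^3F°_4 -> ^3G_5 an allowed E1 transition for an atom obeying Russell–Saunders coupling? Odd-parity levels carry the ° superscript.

Initial level: S=1, L=3, J=4, parity odd. Final level: S=1, L=4, J=5, parity even.
ΔJ = 0, ±1 (not J=0↔0): J: 4 → 5, ΔJ = +1 — satisfied.
ΔL = 0, ±1 (not L=0↔0): L: 3 → 4, ΔL = +1 — satisfied.
Parity must change: odd → even — satisfied.
ΔS = 0: S: 1 → 1 — satisfied.
All four E1 rules are satisfied.

allowed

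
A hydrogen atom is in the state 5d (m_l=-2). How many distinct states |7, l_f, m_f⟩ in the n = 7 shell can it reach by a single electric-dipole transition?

4

E1 requires Δl = ±1, so l_f ∈ {1, 3}; with 0 ≤ l_f ≤ n_f−1 = 6, the allowed l_f values are {1, 3}.
For l_f = 1: m_f ∈ {m_i−1, m_i, m_i+1} ∩ [−1, 1] = {-1} → 1 state.
For l_f = 3: m_f ∈ {m_i−1, m_i, m_i+1} ∩ [−3, 3] = {-3, -2, -1} → 3 states.
Total: 4.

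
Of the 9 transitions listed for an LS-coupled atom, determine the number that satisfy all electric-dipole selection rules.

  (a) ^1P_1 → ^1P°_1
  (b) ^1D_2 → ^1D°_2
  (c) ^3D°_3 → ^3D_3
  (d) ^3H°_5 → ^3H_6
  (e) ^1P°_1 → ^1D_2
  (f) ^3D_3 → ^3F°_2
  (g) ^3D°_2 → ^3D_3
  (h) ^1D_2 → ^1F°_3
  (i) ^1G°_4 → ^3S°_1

(a) allowed
(b) allowed
(c) allowed
(d) allowed
(e) allowed
(f) allowed
(g) allowed
(h) allowed
(i) forbidden (parity, ΔS, ΔL, ΔJ fail)
Total allowed: 8 of 9.

8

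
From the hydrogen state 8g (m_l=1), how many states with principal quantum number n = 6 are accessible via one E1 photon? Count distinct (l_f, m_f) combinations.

E1 requires Δl = ±1, so l_f ∈ {3, 5}; with 0 ≤ l_f ≤ n_f−1 = 5, the allowed l_f values are {3, 5}.
For l_f = 3: m_f ∈ {m_i−1, m_i, m_i+1} ∩ [−3, 3] = {0, 1, 2} → 3 states.
For l_f = 5: m_f ∈ {m_i−1, m_i, m_i+1} ∩ [−5, 5] = {0, 1, 2} → 3 states.
Total: 6.

6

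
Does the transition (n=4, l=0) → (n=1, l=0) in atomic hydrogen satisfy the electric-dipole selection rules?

Δl = 0 − 0 = +0; the E1 rule Δl = ±1 is fails.
The transition is electric-dipole forbidden.

forbidden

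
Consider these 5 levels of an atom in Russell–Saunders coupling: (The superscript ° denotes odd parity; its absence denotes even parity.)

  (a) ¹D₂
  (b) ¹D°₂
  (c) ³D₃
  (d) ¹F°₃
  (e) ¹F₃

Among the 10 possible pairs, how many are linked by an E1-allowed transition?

(a)–(b): allowed.
(a)–(c): forbidden (parity, ΔS).
(a)–(d): allowed.
(a)–(e): forbidden (parity).
(b)–(c): forbidden (ΔS).
(b)–(d): forbidden (parity).
(b)–(e): allowed.
(c)–(d): forbidden (ΔS).
(c)–(e): forbidden (parity, ΔS).
(d)–(e): allowed.
Allowed pairs: 4 of 10.

4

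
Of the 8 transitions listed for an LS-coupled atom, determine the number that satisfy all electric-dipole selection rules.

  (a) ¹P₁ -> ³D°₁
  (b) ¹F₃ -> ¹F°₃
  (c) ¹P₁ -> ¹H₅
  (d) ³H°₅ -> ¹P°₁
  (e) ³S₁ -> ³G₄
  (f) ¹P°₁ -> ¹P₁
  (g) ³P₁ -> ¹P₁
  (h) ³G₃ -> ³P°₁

2

(a) forbidden (ΔS fails)
(b) allowed
(c) forbidden (parity, ΔL, ΔJ fail)
(d) forbidden (parity, ΔS, ΔL, ΔJ fail)
(e) forbidden (parity, ΔL, ΔJ fail)
(f) allowed
(g) forbidden (parity, ΔS fail)
(h) forbidden (ΔL, ΔJ fail)
Total allowed: 2 of 8.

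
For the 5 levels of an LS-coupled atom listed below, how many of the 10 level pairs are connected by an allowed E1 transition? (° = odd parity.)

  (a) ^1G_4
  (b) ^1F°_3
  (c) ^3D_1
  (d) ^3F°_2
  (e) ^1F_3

(a)–(b): allowed.
(a)–(c): forbidden (parity, ΔS, ΔL, ΔJ).
(a)–(d): forbidden (ΔS, ΔJ).
(a)–(e): forbidden (parity).
(b)–(c): forbidden (ΔS, ΔJ).
(b)–(d): forbidden (parity, ΔS).
(b)–(e): allowed.
(c)–(d): allowed.
(c)–(e): forbidden (parity, ΔS, ΔJ).
(d)–(e): forbidden (ΔS).
Allowed pairs: 3 of 10.

3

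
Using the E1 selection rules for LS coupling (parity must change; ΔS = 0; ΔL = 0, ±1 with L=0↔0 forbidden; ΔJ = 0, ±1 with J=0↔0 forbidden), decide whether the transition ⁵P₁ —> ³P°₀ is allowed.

Parity must change: even → odd — ok.
ΔS = 0: S: 2 → 1 — fails.
ΔL = 0, ±1 (not L=0↔0): L: 1 → 1, ΔL = +0 — ok.
ΔJ = 0, ±1 (not J=0↔0): J: 1 → 0, ΔJ = -1 — ok.
Rule(s) violated: ΔS.

forbidden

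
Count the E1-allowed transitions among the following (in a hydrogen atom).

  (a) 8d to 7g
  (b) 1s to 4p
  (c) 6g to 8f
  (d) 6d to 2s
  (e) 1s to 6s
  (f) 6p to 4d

(a) forbidden — Δl = +2 (E1 requires Δl = ±1)
(b) allowed
(c) allowed
(d) forbidden — Δl = -2 (E1 requires Δl = ±1)
(e) forbidden — Δl = +0 (E1 requires Δl = ±1)
(f) allowed
Total allowed: 3 of 6.

3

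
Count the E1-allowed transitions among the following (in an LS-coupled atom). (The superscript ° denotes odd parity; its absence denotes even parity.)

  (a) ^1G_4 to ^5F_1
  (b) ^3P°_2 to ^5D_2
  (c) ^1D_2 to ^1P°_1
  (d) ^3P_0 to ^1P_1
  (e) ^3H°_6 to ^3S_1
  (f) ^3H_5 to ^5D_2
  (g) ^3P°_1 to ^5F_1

(a) forbidden (parity, ΔS, ΔJ fail)
(b) forbidden (ΔS fails)
(c) allowed
(d) forbidden (parity, ΔS fail)
(e) forbidden (ΔL, ΔJ fail)
(f) forbidden (parity, ΔS, ΔL, ΔJ fail)
(g) forbidden (ΔS, ΔL fail)
Total allowed: 1 of 7.

1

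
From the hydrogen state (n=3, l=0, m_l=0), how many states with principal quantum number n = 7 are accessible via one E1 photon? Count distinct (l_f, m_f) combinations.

E1 requires Δl = ±1, so l_f ∈ {-1, 1}; with 0 ≤ l_f ≤ n_f−1 = 6, the allowed l_f values are {1}.
For l_f = 1: m_f ∈ {m_i−1, m_i, m_i+1} ∩ [−1, 1] = {-1, 0, 1} → 3 states.
Total: 3.

3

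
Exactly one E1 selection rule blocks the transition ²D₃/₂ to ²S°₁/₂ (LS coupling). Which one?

the ΔL = 0, ±1 rule

ΔJ = 0, ±1 (not J=0↔0): J: 3/2 → 1/2, ΔJ = -1 — ok.
ΔS = 0: S: 1/2 → 1/2 — ok.
ΔL = 0, ±1 (not L=0↔0): L: 2 → 0, ΔL = -2 — fails.
Parity must change: even → odd — ok.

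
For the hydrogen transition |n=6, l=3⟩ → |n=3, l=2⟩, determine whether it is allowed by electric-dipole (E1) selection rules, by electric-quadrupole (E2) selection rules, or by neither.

Δl = 2 − 3 = -1; l_i + l_f = 5.
E1 (Δl = ±1): satisfied.
E2 (Δl = 0,±2, l_i+l_f ≥ 2): not satisfied.

E1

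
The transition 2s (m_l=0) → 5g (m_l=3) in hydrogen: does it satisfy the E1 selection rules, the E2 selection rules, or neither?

neither

Δl = 4 − 0 = +4; l_i + l_f = 4.
Δm_l = +3.
E1 (Δl = ±1, |Δm_l| ≤ 1): not satisfied.
E2 (Δl = 0,±2, l_i+l_f ≥ 2, |Δm_l| ≤ 2): not satisfied.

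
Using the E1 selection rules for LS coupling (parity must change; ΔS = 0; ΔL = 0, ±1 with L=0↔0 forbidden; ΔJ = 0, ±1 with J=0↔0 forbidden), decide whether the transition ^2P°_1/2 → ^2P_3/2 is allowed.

Reading off the term symbols: S 1/2→1/2, L 1→1, J 1/2→3/2, parity odd→even.
Parity must change: odd → even — satisfied.
ΔS = 0: S: 1/2 → 1/2 — satisfied.
ΔL = 0, ±1 (not L=0↔0): L: 1 → 1, ΔL = +0 — satisfied.
ΔJ = 0, ±1 (not J=0↔0): J: 1/2 → 3/2, ΔJ = +1 — satisfied.
All four E1 rules are satisfied.

allowed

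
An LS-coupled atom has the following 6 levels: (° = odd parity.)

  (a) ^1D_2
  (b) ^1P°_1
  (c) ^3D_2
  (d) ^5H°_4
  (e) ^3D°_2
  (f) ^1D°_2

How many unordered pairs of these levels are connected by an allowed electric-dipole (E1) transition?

(a)–(b): allowed.
(a)–(c): forbidden (parity, ΔS).
(a)–(d): forbidden (ΔS, ΔL, ΔJ).
(a)–(e): forbidden (ΔS).
(a)–(f): allowed.
(b)–(c): forbidden (ΔS).
(b)–(d): forbidden (parity, ΔS, ΔL, ΔJ).
(b)–(e): forbidden (parity, ΔS).
(b)–(f): forbidden (parity).
(c)–(d): forbidden (ΔS, ΔL, ΔJ).
(c)–(e): allowed.
(c)–(f): forbidden (ΔS).
(d)–(e): forbidden (parity, ΔS, ΔL, ΔJ).
(d)–(f): forbidden (parity, ΔS, ΔL, ΔJ).
(e)–(f): forbidden (parity, ΔS).
Allowed pairs: 3 of 15.

3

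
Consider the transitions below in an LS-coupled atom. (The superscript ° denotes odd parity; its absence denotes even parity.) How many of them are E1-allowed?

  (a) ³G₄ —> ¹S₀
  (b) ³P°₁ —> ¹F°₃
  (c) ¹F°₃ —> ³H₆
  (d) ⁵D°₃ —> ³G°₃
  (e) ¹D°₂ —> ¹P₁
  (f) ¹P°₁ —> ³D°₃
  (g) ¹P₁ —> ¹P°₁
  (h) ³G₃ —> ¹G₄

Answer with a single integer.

(a) forbidden (parity, ΔS, ΔL, ΔJ fail)
(b) forbidden (parity, ΔS, ΔL, ΔJ fail)
(c) forbidden (ΔS, ΔL, ΔJ fail)
(d) forbidden (parity, ΔS, ΔL fail)
(e) allowed
(f) forbidden (parity, ΔS, ΔJ fail)
(g) allowed
(h) forbidden (parity, ΔS fail)
Total allowed: 2 of 8.

2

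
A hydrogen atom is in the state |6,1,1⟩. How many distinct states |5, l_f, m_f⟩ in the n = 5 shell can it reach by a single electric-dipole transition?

4

E1 requires Δl = ±1, so l_f ∈ {0, 2}; with 0 ≤ l_f ≤ n_f−1 = 4, the allowed l_f values are {0, 2}.
For l_f = 0: m_f ∈ {m_i−1, m_i, m_i+1} ∩ [−0, 0] = {0} → 1 state.
For l_f = 2: m_f ∈ {m_i−1, m_i, m_i+1} ∩ [−2, 2] = {0, 1, 2} → 3 states.
Total: 4.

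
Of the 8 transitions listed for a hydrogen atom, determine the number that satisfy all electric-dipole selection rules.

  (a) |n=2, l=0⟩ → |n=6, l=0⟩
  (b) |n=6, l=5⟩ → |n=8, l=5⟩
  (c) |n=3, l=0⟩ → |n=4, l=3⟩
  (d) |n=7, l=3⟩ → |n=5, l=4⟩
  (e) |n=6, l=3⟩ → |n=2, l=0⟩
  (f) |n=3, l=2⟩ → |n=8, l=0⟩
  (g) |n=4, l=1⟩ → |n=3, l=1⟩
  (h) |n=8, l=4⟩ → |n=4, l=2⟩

(a) forbidden — Δl = +0 (E1 requires Δl = ±1)
(b) forbidden — Δl = +0 (E1 requires Δl = ±1)
(c) forbidden — Δl = +3 (E1 requires Δl = ±1)
(d) allowed
(e) forbidden — Δl = -3 (E1 requires Δl = ±1)
(f) forbidden — Δl = -2 (E1 requires Δl = ±1)
(g) forbidden — Δl = +0 (E1 requires Δl = ±1)
(h) forbidden — Δl = -2 (E1 requires Δl = ±1)
Total allowed: 1 of 8.

1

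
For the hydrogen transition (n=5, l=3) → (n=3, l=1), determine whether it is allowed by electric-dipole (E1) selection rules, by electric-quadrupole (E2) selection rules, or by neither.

Δl = 1 − 3 = -2; l_i + l_f = 4.
E1 (Δl = ±1): not satisfied.
E2 (Δl = 0,±2, l_i+l_f ≥ 2): satisfied.

E2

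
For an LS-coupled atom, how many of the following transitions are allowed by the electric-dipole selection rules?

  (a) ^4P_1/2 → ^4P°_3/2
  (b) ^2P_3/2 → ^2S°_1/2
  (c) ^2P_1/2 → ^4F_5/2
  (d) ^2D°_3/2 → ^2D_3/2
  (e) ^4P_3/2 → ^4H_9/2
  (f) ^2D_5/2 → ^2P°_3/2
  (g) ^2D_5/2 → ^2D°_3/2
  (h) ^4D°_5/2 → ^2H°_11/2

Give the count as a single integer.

(a) allowed
(b) allowed
(c) forbidden (parity, ΔS, ΔL, ΔJ fail)
(d) allowed
(e) forbidden (parity, ΔL, ΔJ fail)
(f) allowed
(g) allowed
(h) forbidden (parity, ΔS, ΔL, ΔJ fail)
Total allowed: 5 of 8.

5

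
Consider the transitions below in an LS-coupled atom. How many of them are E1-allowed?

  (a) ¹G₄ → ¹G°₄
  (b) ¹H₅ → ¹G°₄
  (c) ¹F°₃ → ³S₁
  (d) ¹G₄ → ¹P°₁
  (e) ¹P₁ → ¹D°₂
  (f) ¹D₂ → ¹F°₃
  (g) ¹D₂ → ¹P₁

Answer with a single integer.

4

(a) allowed
(b) allowed
(c) forbidden (ΔS, ΔL, ΔJ fail)
(d) forbidden (ΔL, ΔJ fail)
(e) allowed
(f) allowed
(g) forbidden (parity fails)
Total allowed: 4 of 7.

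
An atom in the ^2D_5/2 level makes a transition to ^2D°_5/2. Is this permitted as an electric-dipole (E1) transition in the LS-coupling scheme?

allowed

Parity must change: even → odd — ✓.
ΔS = 0: S: 1/2 → 1/2 — ✓.
ΔL = 0, ±1 (not L=0↔0): L: 2 → 2, ΔL = +0 — ✓.
ΔJ = 0, ±1 (not J=0↔0): J: 5/2 → 5/2, ΔJ = +0 — ✓.
All four E1 rules are satisfied.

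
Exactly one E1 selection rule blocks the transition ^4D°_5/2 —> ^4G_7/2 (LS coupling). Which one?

the ΔL = 0, ±1 rule

Initial level: S=3/2, L=2, J=5/2, parity odd. Final level: S=3/2, L=4, J=7/2, parity even.
Parity must change: odd → even — ok.
ΔS = 0: S: 3/2 → 3/2 — ok.
ΔL = 0, ±1 (not L=0↔0): L: 2 → 4, ΔL = +2 — fails.
ΔJ = 0, ±1 (not J=0↔0): J: 5/2 → 7/2, ΔJ = +1 — ok.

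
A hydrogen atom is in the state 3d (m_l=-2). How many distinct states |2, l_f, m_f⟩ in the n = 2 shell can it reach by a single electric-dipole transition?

1

E1 requires Δl = ±1, so l_f ∈ {1, 3}; with 0 ≤ l_f ≤ n_f−1 = 1, the allowed l_f values are {1}.
For l_f = 1: m_f ∈ {m_i−1, m_i, m_i+1} ∩ [−1, 1] = {-1} → 1 state.
Total: 1.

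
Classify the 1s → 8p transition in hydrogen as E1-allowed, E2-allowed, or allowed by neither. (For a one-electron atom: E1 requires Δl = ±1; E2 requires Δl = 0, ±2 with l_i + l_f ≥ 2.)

Δl = 1 − 0 = +1; l_i + l_f = 1.
E1 (Δl = ±1): satisfied.
E2 (Δl = 0,±2, l_i+l_f ≥ 2): not satisfied.

E1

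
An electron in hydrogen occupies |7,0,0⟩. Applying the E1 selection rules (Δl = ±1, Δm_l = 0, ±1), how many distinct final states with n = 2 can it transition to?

3

E1 requires Δl = ±1, so l_f ∈ {-1, 1}; with 0 ≤ l_f ≤ n_f−1 = 1, the allowed l_f values are {1}.
For l_f = 1: m_f ∈ {m_i−1, m_i, m_i+1} ∩ [−1, 1] = {-1, 0, 1} → 3 states.
Total: 3.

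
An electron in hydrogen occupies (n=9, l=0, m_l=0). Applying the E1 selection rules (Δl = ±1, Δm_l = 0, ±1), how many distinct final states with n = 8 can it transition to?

3

E1 requires Δl = ±1, so l_f ∈ {-1, 1}; with 0 ≤ l_f ≤ n_f−1 = 7, the allowed l_f values are {1}.
For l_f = 1: m_f ∈ {m_i−1, m_i, m_i+1} ∩ [−1, 1] = {-1, 0, 1} → 3 states.
Total: 3.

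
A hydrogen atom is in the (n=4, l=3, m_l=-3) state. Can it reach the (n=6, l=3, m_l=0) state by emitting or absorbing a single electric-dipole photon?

l: 3 → 3 (Δl = +0). Δl = ±1 fails.
Δm_l = 0 − (-3) = +3. E1 requires Δm_l = 0, ±1: fails.
The transition is electric-dipole forbidden.

forbidden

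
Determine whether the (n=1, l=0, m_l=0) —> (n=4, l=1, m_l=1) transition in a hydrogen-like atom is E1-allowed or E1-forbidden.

Initial l = 0, final l = 1, so Δl = +1. E1 requires Δl = ±1: satisfied.
Δm_l = 1 − (0) = +1. E1 requires Δm_l = 0, ±1: satisfied.
All E1 selection rules are satisfied.

allowed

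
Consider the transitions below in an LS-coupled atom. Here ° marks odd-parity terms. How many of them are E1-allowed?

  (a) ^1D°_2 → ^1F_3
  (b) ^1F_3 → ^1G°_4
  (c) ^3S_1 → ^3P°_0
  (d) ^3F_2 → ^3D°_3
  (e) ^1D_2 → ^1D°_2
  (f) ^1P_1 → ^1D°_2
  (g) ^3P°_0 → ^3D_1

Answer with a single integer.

7

(a) allowed
(b) allowed
(c) allowed
(d) allowed
(e) allowed
(f) allowed
(g) allowed
Total allowed: 7 of 7.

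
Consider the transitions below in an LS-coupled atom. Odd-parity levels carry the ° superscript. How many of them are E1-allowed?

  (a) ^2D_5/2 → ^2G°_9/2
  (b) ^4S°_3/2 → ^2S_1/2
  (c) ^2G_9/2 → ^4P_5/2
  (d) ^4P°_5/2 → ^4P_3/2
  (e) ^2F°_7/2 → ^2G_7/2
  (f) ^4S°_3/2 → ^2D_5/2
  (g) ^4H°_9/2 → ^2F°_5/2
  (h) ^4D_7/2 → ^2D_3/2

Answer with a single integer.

(a) forbidden (ΔL, ΔJ fail)
(b) forbidden (ΔS, ΔL fail)
(c) forbidden (parity, ΔS, ΔL, ΔJ fail)
(d) allowed
(e) allowed
(f) forbidden (ΔS, ΔL fail)
(g) forbidden (parity, ΔS, ΔL, ΔJ fail)
(h) forbidden (parity, ΔS, ΔJ fail)
Total allowed: 2 of 8.

2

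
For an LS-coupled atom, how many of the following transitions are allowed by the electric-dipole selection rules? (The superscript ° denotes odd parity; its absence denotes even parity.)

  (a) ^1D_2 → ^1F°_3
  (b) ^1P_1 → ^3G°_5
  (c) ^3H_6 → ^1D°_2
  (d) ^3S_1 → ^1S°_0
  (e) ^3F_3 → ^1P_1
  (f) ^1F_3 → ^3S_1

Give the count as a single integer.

(a) allowed
(b) forbidden (ΔS, ΔL, ΔJ fail)
(c) forbidden (ΔS, ΔL, ΔJ fail)
(d) forbidden (ΔS, ΔL fail)
(e) forbidden (parity, ΔS, ΔL, ΔJ fail)
(f) forbidden (parity, ΔS, ΔL, ΔJ fail)
Total allowed: 1 of 6.

1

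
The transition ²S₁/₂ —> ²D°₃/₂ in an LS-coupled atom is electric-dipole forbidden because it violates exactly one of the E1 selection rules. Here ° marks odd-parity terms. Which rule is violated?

Parity must change: even → odd — satisfied.
ΔS = 0: S: 1/2 → 1/2 — satisfied.
ΔL = 0, ±1 (not L=0↔0): L: 0 → 2, ΔL = +2 — violated.
ΔJ = 0, ±1 (not J=0↔0): J: 1/2 → 3/2, ΔJ = +1 — satisfied.

the ΔL = 0, ±1 rule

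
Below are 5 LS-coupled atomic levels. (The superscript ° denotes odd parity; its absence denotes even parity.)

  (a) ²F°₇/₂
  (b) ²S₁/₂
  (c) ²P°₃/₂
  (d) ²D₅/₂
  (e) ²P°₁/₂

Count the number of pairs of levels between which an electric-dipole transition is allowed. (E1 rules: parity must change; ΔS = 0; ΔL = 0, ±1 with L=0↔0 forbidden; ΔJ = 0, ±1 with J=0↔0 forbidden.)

(a)–(b): forbidden (ΔL, ΔJ).
(a)–(c): forbidden (parity, ΔL, ΔJ).
(a)–(d): allowed.
(a)–(e): forbidden (parity, ΔL, ΔJ).
(b)–(c): allowed.
(b)–(d): forbidden (parity, ΔL, ΔJ).
(b)–(e): allowed.
(c)–(d): allowed.
(c)–(e): forbidden (parity).
(d)–(e): forbidden (ΔJ).
Allowed pairs: 4 of 10.

4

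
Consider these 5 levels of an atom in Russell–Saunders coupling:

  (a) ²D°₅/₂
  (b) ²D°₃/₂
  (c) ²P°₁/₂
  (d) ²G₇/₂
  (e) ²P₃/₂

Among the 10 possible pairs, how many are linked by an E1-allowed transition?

(a)–(b): forbidden (parity).
(a)–(c): forbidden (parity, ΔJ).
(a)–(d): forbidden (ΔL).
(a)–(e): allowed.
(b)–(c): forbidden (parity).
(b)–(d): forbidden (ΔL, ΔJ).
(b)–(e): allowed.
(c)–(d): forbidden (ΔL, ΔJ).
(c)–(e): allowed.
(d)–(e): forbidden (parity, ΔL, ΔJ).
Allowed pairs: 3 of 10.

3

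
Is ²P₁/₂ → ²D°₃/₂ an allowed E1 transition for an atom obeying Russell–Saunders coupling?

Parity must change: even → odd — passes.
ΔS = 0: S: 1/2 → 1/2 — passes.
ΔL = 0, ±1 (not L=0↔0): L: 1 → 2, ΔL = +1 — passes.
ΔJ = 0, ±1 (not J=0↔0): J: 1/2 → 3/2, ΔJ = +1 — passes.
All four E1 rules are satisfied.

allowed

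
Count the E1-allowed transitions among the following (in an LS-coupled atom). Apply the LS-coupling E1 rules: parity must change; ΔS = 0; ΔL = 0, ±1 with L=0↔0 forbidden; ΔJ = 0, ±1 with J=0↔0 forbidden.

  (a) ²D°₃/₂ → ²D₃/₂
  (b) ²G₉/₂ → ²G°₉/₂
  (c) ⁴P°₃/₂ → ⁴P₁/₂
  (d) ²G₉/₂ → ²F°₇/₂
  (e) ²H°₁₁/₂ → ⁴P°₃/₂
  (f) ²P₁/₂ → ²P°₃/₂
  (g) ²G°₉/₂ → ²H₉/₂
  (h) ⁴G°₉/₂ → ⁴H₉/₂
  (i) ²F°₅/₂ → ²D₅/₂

(a) allowed
(b) allowed
(c) allowed
(d) allowed
(e) forbidden (parity, ΔS, ΔL, ΔJ fail)
(f) allowed
(g) allowed
(h) allowed
(i) allowed
Total allowed: 8 of 9.

8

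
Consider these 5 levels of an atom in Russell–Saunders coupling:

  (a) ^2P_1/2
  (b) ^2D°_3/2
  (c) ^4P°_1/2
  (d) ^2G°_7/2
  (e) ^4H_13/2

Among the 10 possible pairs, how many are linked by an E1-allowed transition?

(a)–(b): allowed.
(a)–(c): forbidden (ΔS).
(a)–(d): forbidden (ΔL, ΔJ).
(a)–(e): forbidden (parity, ΔS, ΔL, ΔJ).
(b)–(c): forbidden (parity, ΔS).
(b)–(d): forbidden (parity, ΔL, ΔJ).
(b)–(e): forbidden (ΔS, ΔL, ΔJ).
(c)–(d): forbidden (parity, ΔS, ΔL, ΔJ).
(c)–(e): forbidden (ΔL, ΔJ).
(d)–(e): forbidden (ΔS, ΔJ).
Allowed pairs: 1 of 10.

1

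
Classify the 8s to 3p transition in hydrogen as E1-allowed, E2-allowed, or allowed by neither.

E1

Δl = 1 − 0 = +1; l_i + l_f = 1.
E1 (Δl = ±1): satisfied.
E2 (Δl = 0,±2, l_i+l_f ≥ 2): not satisfied.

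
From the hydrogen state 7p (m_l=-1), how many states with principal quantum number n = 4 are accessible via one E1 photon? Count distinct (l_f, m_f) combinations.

E1 requires Δl = ±1, so l_f ∈ {0, 2}; with 0 ≤ l_f ≤ n_f−1 = 3, the allowed l_f values are {0, 2}.
For l_f = 0: m_f ∈ {m_i−1, m_i, m_i+1} ∩ [−0, 0] = {0} → 1 state.
For l_f = 2: m_f ∈ {m_i−1, m_i, m_i+1} ∩ [−2, 2] = {-2, -1, 0} → 3 states.
Total: 4.

4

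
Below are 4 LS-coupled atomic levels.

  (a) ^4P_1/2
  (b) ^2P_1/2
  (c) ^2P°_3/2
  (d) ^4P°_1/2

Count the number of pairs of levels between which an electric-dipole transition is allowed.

2

(a)–(b): forbidden (parity, ΔS).
(a)–(c): forbidden (ΔS).
(a)–(d): allowed.
(b)–(c): allowed.
(b)–(d): forbidden (ΔS).
(c)–(d): forbidden (parity, ΔS).
Allowed pairs: 2 of 6.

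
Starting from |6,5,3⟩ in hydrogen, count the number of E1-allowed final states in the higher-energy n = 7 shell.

E1 requires Δl = ±1, so l_f ∈ {4, 6}; with 0 ≤ l_f ≤ n_f−1 = 6, the allowed l_f values are {4, 6}.
For l_f = 4: m_f ∈ {m_i−1, m_i, m_i+1} ∩ [−4, 4] = {2, 3, 4} → 3 states.
For l_f = 6: m_f ∈ {m_i−1, m_i, m_i+1} ∩ [−6, 6] = {2, 3, 4} → 3 states.
Total: 6.

6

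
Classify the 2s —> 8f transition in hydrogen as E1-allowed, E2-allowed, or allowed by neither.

Δl = 3 − 0 = +3; l_i + l_f = 3.
E1 (Δl = ±1): not satisfied.
E2 (Δl = 0,±2, l_i+l_f ≥ 2): not satisfied.

neither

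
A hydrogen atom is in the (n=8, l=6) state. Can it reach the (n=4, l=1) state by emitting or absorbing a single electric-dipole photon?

Δl = 1 − 6 = -5; the E1 rule Δl = ±1 is fails.
The transition is electric-dipole forbidden.

forbidden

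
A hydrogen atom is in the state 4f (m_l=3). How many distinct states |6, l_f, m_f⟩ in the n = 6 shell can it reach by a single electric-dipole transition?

4

E1 requires Δl = ±1, so l_f ∈ {2, 4}; with 0 ≤ l_f ≤ n_f−1 = 5, the allowed l_f values are {2, 4}.
For l_f = 2: m_f ∈ {m_i−1, m_i, m_i+1} ∩ [−2, 2] = {2} → 1 state.
For l_f = 4: m_f ∈ {m_i−1, m_i, m_i+1} ∩ [−4, 4] = {2, 3, 4} → 3 states.
Total: 4.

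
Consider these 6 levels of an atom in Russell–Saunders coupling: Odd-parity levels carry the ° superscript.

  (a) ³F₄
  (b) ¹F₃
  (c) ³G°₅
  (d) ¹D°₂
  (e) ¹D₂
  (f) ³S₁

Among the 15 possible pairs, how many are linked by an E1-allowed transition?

3

(a)–(b): forbidden (parity, ΔS).
(a)–(c): allowed.
(a)–(d): forbidden (ΔS, ΔJ).
(a)–(e): forbidden (parity, ΔS, ΔJ).
(a)–(f): forbidden (parity, ΔL, ΔJ).
(b)–(c): forbidden (ΔS, ΔJ).
(b)–(d): allowed.
(b)–(e): forbidden (parity).
(b)–(f): forbidden (parity, ΔS, ΔL, ΔJ).
(c)–(d): forbidden (parity, ΔS, ΔL, ΔJ).
(c)–(e): forbidden (ΔS, ΔL, ΔJ).
(c)–(f): forbidden (ΔL, ΔJ).
(d)–(e): allowed.
(d)–(f): forbidden (ΔS, ΔL).
(e)–(f): forbidden (parity, ΔS, ΔL).
Allowed pairs: 3 of 15.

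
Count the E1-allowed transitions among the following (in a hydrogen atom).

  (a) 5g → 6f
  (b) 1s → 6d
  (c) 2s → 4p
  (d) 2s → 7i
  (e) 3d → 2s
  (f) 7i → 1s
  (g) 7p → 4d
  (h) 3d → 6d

3

(a) allowed
(b) forbidden — Δl = +2 (E1 requires Δl = ±1)
(c) allowed
(d) forbidden — Δl = +6 (E1 requires Δl = ±1)
(e) forbidden — Δl = -2 (E1 requires Δl = ±1)
(f) forbidden — Δl = -6 (E1 requires Δl = ±1)
(g) allowed
(h) forbidden — Δl = +0 (E1 requires Δl = ±1)
Total allowed: 3 of 8.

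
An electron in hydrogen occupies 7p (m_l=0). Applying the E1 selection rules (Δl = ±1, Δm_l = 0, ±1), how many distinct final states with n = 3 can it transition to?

E1 requires Δl = ±1, so l_f ∈ {0, 2}; with 0 ≤ l_f ≤ n_f−1 = 2, the allowed l_f values are {0, 2}.
For l_f = 0: m_f ∈ {m_i−1, m_i, m_i+1} ∩ [−0, 0] = {0} → 1 state.
For l_f = 2: m_f ∈ {m_i−1, m_i, m_i+1} ∩ [−2, 2] = {-1, 0, 1} → 3 states.
Total: 4.

4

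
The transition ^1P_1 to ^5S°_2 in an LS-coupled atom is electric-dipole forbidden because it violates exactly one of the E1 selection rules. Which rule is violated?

the ΔS = 0 rule

Initial level: S=0, L=1, J=1, parity even. Final level: S=2, L=0, J=2, parity odd.
Parity must change: even → odd — satisfied.
ΔS = 0: S: 0 → 2 — violated.
ΔL = 0, ±1 (not L=0↔0): L: 1 → 0, ΔL = -1 — satisfied.
ΔJ = 0, ±1 (not J=0↔0): J: 1 → 2, ΔJ = +1 — satisfied.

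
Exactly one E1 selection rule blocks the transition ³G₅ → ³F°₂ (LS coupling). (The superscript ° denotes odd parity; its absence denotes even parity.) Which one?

the ΔJ = 0, ±1 rule

Initial level: S=1, L=4, J=5, parity even. Final level: S=1, L=3, J=2, parity odd.
ΔS = 0: S: 1 → 1 — satisfied.
ΔJ = 0, ±1 (not J=0↔0): J: 5 → 2, ΔJ = -3 — violated.
Parity must change: even → odd — satisfied.
ΔL = 0, ±1 (not L=0↔0): L: 4 → 3, ΔL = -1 — satisfied.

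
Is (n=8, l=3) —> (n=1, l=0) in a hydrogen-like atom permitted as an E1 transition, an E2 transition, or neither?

Δl = 0 − 3 = -3; l_i + l_f = 3.
E1 (Δl = ±1): not satisfied.
E2 (Δl = 0,±2, l_i+l_f ≥ 2): not satisfied.

neither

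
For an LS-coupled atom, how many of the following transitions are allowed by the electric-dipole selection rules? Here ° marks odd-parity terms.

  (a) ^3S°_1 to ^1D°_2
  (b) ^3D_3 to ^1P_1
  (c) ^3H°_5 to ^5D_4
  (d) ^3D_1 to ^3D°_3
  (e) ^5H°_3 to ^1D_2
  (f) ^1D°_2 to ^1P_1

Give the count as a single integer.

(a) forbidden (parity, ΔS, ΔL fail)
(b) forbidden (parity, ΔS, ΔJ fail)
(c) forbidden (ΔS, ΔL fail)
(d) forbidden (ΔJ fails)
(e) forbidden (ΔS, ΔL fail)
(f) allowed
Total allowed: 1 of 6.

1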